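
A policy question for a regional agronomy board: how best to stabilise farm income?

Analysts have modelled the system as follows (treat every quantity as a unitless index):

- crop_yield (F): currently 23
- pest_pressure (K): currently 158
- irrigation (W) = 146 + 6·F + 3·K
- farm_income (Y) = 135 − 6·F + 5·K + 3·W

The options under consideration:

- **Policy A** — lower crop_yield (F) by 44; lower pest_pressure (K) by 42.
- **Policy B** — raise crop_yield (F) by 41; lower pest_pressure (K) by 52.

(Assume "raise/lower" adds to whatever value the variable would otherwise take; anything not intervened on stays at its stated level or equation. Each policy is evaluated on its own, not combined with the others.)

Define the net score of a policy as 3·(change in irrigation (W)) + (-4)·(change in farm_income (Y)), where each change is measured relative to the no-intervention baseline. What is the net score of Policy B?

Baseline:
  F = 23
  K = 158
  W = 146 + 6·23 + 3·158 = 758
  Y = 135 − 6·23 + 5·158 + 3·758 = 3061
Policy B (F + 41, K − 52):
  F = 23 + 41 = 64
  K = 158 − 52 = 106
  W = 146 + 6·64 + 3·106 = 848
  Y = 135 − 6·64 + 5·106 + 3·848 = 2825
ΔW = 848 − 758 = 90; ΔY = 2825 − 3061 = -236
Score = 3·90 + (-4)·(-236) = 1214

1214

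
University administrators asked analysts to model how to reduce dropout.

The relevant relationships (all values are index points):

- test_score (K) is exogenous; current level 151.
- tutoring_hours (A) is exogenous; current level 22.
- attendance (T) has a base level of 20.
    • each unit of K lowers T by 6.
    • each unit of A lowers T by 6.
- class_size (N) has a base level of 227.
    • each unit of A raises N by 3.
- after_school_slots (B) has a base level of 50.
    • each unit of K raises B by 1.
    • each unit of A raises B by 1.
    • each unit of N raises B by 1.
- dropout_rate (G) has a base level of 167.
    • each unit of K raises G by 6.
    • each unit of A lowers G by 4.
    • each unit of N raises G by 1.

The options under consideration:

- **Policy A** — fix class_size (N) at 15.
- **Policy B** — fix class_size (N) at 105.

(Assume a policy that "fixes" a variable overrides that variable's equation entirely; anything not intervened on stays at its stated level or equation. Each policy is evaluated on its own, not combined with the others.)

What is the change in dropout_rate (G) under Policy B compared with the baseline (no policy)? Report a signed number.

-188

Baseline:
  K = 151
  A = 22
  N = 227 + 3·22 = 293
  G = 167 + 6·151 − 4·22 + 293 = 1278
Policy B (N := 105):
  K = 151
  A = 22
  N = 105
  G = 167 + 6·151 − 4·22 + 105 = 1090
Change in G: 1090 − 1278 = -188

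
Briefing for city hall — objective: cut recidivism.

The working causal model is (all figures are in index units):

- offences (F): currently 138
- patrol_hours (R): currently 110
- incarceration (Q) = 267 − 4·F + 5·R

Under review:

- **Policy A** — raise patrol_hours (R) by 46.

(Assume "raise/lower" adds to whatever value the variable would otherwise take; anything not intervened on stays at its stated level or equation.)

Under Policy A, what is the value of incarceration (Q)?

495

Policy A (R + 46):
  F = 138
  R = 110 + 46 = 156
  Q = 267 − 4·138 + 5·156 = 495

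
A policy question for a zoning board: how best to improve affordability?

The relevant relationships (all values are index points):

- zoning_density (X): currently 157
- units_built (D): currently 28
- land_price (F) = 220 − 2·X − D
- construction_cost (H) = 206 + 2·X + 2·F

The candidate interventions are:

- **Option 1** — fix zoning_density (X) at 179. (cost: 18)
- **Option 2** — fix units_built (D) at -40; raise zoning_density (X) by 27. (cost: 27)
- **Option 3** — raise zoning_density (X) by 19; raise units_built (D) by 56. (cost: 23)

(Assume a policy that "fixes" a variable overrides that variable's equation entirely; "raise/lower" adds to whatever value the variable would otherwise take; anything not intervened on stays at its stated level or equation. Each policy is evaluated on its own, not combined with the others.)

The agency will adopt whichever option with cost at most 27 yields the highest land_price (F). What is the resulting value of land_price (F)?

-108

Option 1 (X := 179):
  X = 179
  D = 28
  F = 220 − 2·179 − 28 = -166
Option 2 (D := -40, X + 27):
  X = 157 + 27 = 184
  D = -40
  F = 220 − 2·184 − (-40) = -108
Option 3 (X + 19, D + 56):
  X = 157 + 19 = 176
  D = 28 + 56 = 84
  F = 220 − 2·176 − 84 = -216
Comparing — Option 1: F=-166, Option 2: F=-108, Option 3: F=-216. Highest is -108 (Option 2).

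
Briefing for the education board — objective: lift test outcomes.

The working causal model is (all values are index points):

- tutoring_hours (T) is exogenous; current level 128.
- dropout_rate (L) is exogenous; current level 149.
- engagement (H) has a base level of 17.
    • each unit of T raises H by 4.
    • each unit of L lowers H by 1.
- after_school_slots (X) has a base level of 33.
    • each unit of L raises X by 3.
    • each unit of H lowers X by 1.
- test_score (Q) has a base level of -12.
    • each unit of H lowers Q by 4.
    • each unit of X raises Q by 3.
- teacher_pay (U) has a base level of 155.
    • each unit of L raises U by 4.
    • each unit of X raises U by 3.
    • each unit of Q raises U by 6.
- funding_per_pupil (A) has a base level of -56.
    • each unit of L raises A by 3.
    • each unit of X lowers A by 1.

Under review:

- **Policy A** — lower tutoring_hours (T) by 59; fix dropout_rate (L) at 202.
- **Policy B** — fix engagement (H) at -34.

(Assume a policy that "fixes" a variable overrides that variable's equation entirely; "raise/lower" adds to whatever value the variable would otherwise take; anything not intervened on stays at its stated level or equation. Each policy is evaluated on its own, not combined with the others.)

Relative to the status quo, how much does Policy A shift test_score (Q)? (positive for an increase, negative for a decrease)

2500

Baseline:
  T = 128
  L = 149
  H = 17 + 4·128 − 149 = 380
  X = 33 + 3·149 − 380 = 100
  Q = -12 − 4·380 + 3·100 = -1232
Policy A (T − 59, L := 202):
  T = 128 − 59 = 69
  L = 202
  H = 17 + 4·69 − 202 = 91
  X = 33 + 3·202 − 91 = 548
  Q = -12 − 4·91 + 3·548 = 1268
Change in Q: 1268 − (-1232) = 2500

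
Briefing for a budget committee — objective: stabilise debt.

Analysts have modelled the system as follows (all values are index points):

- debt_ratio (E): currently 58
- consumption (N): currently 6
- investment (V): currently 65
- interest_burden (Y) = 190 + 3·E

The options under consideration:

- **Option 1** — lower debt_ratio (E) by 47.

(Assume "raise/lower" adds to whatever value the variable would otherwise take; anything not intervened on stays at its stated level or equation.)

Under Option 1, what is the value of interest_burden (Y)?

Option 1 (E − 47):
  E = 58 − 47 = 11
  Y = 190 + 3·11 = 223

223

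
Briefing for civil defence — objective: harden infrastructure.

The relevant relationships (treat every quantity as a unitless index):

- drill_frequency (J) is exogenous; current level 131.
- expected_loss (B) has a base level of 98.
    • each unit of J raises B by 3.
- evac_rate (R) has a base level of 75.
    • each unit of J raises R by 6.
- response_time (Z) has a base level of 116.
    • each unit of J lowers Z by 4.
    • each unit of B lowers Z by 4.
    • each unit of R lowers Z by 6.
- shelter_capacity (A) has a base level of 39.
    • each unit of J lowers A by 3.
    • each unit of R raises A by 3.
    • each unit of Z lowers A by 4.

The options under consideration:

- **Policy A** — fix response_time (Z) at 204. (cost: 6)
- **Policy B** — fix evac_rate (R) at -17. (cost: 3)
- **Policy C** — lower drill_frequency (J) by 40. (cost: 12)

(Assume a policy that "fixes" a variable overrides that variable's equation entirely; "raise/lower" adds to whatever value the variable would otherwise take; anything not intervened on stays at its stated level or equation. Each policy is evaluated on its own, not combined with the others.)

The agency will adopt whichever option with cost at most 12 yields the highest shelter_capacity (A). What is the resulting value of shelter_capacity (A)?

Policy A (Z := 204):
  J = 131
  B = 98 + 3·131 = 491
  R = 75 + 6·131 = 861
  Z = 204
  A = 39 − 3·131 + 3·861 − 4·204 = 1413
Policy B (R := -17):
  J = 131
  B = 98 + 3·131 = 491
  R = -17
  Z = 116 − 4·131 − 4·491 − 6·(-17) = -2270
  A = 39 − 3·131 + 3·(-17) − 4·(-2270) = 8675
Policy C (J − 40):
  J = 131 − 40 = 91
  B = 98 + 3·91 = 371
  R = 75 + 6·91 = 621
  Z = 116 − 4·91 − 4·371 − 6·621 = -5458
  A = 39 − 3·91 + 3·621 − 4·(-5458) = 23461
Comparing — Policy A: A=1413, Policy B: A=8675, Policy C: A=23461. Highest is 23461 (Policy C).

23461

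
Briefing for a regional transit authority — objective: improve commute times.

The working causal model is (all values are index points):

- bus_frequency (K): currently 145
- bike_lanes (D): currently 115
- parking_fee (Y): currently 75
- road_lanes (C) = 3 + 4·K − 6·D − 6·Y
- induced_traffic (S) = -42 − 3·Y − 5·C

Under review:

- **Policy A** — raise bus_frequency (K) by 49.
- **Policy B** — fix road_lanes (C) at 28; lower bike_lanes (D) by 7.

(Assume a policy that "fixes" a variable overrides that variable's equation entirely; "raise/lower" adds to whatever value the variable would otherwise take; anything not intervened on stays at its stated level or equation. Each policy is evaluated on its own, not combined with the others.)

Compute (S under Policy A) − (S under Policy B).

Policy A (K + 49):
  K = 145 + 49 = 194
  D = 115
  Y = 75
  C = 3 + 4·194 − 6·115 − 6·75 = -361
  S = -42 − 3·75 − 5·(-361) = 1538
Policy B (C := 28, D − 7):
  K = 145
  D = 115 − 7 = 108
  Y = 75
  C = 28
  S = -42 − 3·75 − 5·28 = -407
S: 1538 − (-407) = 1945

1945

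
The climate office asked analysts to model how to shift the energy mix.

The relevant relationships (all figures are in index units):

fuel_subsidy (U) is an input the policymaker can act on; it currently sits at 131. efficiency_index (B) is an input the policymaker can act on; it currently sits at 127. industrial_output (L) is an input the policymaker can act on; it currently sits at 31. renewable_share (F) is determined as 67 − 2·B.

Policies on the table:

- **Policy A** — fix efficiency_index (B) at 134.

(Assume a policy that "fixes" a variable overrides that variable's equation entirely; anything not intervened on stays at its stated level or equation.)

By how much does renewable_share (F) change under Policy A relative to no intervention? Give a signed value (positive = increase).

-14

Baseline:
  B = 127
  F = 67 − 2·127 = -187
Policy A (B := 134):
  B = 134
  F = 67 − 2·134 = -201
Change in F: -201 − (-187) = -14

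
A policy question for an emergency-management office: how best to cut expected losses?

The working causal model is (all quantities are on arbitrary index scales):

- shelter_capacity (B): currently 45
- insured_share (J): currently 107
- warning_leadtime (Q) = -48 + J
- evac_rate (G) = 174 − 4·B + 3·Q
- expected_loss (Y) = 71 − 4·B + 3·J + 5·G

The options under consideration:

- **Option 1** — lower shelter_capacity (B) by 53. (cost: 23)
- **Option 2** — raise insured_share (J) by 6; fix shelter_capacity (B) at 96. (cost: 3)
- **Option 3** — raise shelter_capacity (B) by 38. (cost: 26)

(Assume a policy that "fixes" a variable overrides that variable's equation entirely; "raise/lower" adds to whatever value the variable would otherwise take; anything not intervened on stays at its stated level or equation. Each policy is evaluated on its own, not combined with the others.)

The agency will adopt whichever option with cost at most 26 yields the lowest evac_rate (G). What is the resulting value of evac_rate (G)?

Option 1 (B − 53):
  B = 45 − 53 = -8
  J = 107
  Q = -48 + 107 = 59
  G = 174 − 4·(-8) + 3·59 = 383
Option 2 (J + 6, B := 96):
  B = 96
  J = 107 + 6 = 113
  Q = -48 + 113 = 65
  G = 174 − 4·96 + 3·65 = -15
Option 3 (B + 38):
  B = 45 + 38 = 83
  J = 107
  Q = -48 + 107 = 59
  G = 174 − 4·83 + 3·59 = 19
Comparing — Option 1: G=383, Option 2: G=-15, Option 3: G=19. Lowest is -15 (Option 2).

-15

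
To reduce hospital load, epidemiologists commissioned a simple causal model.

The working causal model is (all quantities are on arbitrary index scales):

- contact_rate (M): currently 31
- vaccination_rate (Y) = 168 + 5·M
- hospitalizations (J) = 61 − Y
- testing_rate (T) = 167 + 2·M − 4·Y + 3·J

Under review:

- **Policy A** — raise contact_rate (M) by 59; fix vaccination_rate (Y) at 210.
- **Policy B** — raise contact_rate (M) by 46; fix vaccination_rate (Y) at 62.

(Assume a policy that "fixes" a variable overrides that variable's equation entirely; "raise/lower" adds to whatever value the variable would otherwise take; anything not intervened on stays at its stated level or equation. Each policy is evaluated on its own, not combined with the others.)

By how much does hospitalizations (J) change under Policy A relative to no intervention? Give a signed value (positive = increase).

113

Baseline:
  M = 31
  Y = 168 + 5·31 = 323
  J = 61 − 323 = -262
Policy A (M + 59, Y := 210):
  M = 31 + 59 = 90
  Y = 210
  J = 61 − 210 = -149
Change in J: -149 − (-262) = 113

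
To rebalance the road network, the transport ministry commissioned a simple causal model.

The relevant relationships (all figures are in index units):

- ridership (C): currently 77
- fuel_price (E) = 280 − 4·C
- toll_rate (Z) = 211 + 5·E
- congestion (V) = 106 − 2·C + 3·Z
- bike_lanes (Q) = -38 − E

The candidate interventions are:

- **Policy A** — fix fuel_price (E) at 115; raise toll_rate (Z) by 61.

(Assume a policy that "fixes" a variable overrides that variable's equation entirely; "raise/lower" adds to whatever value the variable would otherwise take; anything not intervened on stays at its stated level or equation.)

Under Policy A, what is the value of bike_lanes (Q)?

-153

Policy A (E := 115, Z + 61):
  C = 77
  E = 115
  Q = -38 − 115 = -153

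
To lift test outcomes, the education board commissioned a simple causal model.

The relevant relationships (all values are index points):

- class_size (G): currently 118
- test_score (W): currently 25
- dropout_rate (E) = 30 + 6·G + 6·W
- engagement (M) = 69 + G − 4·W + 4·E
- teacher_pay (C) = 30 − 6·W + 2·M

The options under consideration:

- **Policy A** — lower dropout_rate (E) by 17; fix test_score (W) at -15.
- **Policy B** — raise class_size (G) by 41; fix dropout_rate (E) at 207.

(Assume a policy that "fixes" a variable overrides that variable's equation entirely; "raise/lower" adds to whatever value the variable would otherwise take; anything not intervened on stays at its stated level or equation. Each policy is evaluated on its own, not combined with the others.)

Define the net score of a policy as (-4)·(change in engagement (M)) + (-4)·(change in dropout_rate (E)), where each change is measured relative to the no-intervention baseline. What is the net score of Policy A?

Baseline:
  G = 118
  W = 25
  E = 30 + 6·118 + 6·25 = 888
  M = 69 + 118 − 4·25 + 4·888 = 3639
Policy A (E − 17, W := -15):
  G = 118
  W = -15
  E = 30 + 6·118 + 6·(-15) (−17 from intervention) = 631
  M = 69 + 118 − 4·(-15) + 4·631 = 2771
ΔM = 2771 − 3639 = -868; ΔE = 631 − 888 = -257
Score = (-4)·(-868) + (-4)·(-257) = 4500

4500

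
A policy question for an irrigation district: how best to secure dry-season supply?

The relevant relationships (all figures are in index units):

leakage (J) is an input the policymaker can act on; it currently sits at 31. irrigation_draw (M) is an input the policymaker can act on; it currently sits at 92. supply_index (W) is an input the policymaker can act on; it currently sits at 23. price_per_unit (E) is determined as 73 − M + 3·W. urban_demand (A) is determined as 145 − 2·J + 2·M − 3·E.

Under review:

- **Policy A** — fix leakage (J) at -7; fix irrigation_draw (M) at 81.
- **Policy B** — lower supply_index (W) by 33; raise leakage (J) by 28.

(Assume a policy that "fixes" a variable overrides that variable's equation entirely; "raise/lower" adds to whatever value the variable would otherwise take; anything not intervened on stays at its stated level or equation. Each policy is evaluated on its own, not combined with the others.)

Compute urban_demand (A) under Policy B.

Policy B (W − 33, J + 28):
  J = 31 + 28 = 59
  M = 92
  W = 23 − 33 = -10
  E = 73 − 92 + 3·(-10) = -49
  A = 145 − 2·59 + 2·92 − 3·(-49) = 358

358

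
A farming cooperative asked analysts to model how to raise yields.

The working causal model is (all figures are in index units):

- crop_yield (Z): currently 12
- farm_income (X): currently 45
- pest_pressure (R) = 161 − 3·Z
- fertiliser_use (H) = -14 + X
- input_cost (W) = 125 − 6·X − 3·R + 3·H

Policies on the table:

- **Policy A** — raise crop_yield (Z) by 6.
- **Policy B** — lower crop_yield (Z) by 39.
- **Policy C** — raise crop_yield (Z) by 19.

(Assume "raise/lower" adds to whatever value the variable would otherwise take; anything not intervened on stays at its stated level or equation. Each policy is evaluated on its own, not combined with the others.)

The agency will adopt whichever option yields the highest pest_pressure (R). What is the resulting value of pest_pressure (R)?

Policy A (Z + 6):
  Z = 12 + 6 = 18
  R = 161 − 3·18 = 107
Policy B (Z − 39):
  Z = 12 − 39 = -27
  R = 161 − 3·(-27) = 242
Policy C (Z + 19):
  Z = 12 + 19 = 31
  R = 161 − 3·31 = 68
Comparing — Policy A: R=107, Policy B: R=242, Policy C: R=68. Highest is 242 (Policy B).

242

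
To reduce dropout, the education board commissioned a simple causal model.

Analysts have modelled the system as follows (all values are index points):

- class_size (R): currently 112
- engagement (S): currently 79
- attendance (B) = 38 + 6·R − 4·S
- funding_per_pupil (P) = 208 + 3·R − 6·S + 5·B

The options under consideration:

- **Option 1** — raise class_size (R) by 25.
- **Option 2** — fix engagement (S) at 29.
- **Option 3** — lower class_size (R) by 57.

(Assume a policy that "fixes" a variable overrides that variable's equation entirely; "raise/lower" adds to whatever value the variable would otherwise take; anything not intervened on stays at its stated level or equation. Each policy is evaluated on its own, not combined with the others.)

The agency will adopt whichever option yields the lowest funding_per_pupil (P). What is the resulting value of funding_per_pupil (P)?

Option 1 (R + 25):
  R = 112 + 25 = 137
  S = 79
  B = 38 + 6·137 − 4·79 = 544
  P = 208 + 3·137 − 6·79 + 5·544 = 2865
Option 2 (S := 29):
  R = 112
  S = 29
  B = 38 + 6·112 − 4·29 = 594
  P = 208 + 3·112 − 6·29 + 5·594 = 3340
Option 3 (R − 57):
  R = 112 − 57 = 55
  S = 79
  B = 38 + 6·55 − 4·79 = 52
  P = 208 + 3·55 − 6·79 + 5·52 = 159
Comparing — Option 1: P=2865, Option 2: P=3340, Option 3: P=159. Lowest is 159 (Option 3).

159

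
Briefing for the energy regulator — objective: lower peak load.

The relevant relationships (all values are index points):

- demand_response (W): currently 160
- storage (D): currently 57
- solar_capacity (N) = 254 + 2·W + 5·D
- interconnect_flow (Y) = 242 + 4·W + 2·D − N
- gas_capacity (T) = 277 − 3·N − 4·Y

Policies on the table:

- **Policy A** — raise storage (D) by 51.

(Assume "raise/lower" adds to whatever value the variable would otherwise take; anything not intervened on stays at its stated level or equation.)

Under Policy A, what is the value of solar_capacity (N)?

1114

Policy A (D + 51):
  W = 160
  D = 57 + 51 = 108
  N = 254 + 2·160 + 5·108 = 1114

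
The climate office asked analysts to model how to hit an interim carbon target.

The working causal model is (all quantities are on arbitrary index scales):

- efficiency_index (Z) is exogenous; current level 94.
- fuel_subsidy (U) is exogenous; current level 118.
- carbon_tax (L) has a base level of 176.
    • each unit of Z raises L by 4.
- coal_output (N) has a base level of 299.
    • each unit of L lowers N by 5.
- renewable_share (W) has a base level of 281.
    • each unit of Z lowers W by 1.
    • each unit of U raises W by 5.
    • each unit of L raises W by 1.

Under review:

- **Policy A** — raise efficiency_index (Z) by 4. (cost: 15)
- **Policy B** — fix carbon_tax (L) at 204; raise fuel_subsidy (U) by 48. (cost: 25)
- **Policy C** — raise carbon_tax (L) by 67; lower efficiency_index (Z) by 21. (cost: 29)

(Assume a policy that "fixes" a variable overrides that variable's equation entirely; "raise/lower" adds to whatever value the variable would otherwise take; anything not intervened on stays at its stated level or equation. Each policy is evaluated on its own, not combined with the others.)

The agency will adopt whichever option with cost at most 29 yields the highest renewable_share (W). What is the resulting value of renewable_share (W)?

Policy A (Z + 4):
  Z = 94 + 4 = 98
  U = 118
  L = 176 + 4·98 = 568
  W = 281 − 98 + 5·118 + 568 = 1341
Policy B (L := 204, U + 48):
  Z = 94
  U = 118 + 48 = 166
  L = 204
  W = 281 − 94 + 5·166 + 204 = 1221
Policy C (L + 67, Z − 21):
  Z = 94 − 21 = 73
  U = 118
  L = 176 + 4·73 (+67 from intervention) = 535
  W = 281 − 73 + 5·118 + 535 = 1333
Comparing — Policy A: W=1341, Policy B: W=1221, Policy C: W=1333. Highest is 1341 (Policy A).

1341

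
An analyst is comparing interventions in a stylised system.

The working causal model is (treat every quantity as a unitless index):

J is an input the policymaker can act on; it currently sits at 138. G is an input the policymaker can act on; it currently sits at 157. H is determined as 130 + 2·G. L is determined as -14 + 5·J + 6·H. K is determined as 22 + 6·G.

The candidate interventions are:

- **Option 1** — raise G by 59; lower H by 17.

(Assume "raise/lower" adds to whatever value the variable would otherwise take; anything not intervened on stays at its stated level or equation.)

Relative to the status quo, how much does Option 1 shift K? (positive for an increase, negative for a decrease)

Baseline:
  G = 157
  K = 22 + 6·157 = 964
Option 1 (G + 59, H − 17):
  G = 157 + 59 = 216
  K = 22 + 6·216 = 1318
Change in K: 1318 − 964 = 354

354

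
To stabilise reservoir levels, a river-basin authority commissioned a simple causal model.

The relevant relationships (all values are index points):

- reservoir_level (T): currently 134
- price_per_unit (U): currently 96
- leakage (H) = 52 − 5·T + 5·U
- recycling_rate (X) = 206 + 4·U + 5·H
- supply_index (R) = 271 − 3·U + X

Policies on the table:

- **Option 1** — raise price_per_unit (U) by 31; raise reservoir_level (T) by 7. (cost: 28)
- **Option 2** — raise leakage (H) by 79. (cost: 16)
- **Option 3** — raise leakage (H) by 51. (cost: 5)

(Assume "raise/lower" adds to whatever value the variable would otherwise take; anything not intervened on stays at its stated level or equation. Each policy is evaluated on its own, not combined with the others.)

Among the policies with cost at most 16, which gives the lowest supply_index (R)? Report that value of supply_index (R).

Option 2 (H + 79):
  T = 134
  U = 96
  H = 52 − 5·134 + 5·96 (+79 from intervention) = -59
  X = 206 + 4·96 + 5·(-59) = 295
  R = 271 − 3·96 + 295 = 278
Option 3 (H + 51):
  T = 134
  U = 96
  H = 52 − 5·134 + 5·96 (+51 from intervention) = -87
  X = 206 + 4·96 + 5·(-87) = 155
  R = 271 − 3·96 + 155 = 138
Comparing — Option 2: R=278, Option 3: R=138. Lowest is 138 (Option 3).

138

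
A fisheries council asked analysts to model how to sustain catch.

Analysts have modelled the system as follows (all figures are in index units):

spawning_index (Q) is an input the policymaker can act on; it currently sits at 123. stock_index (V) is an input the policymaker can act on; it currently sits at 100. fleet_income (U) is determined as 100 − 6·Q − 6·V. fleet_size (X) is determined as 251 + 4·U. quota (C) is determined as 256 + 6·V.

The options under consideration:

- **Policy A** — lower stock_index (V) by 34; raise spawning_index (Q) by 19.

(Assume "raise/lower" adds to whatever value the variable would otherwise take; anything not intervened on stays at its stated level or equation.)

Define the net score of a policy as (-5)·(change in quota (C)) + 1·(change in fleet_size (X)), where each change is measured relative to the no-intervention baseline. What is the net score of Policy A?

Baseline:
  Q = 123
  V = 100
  U = 100 − 6·123 − 6·100 = -1238
  X = 251 + 4·(-1238) = -4701
  C = 256 + 6·100 = 856
Policy A (V − 34, Q + 19):
  Q = 123 + 19 = 142
  V = 100 − 34 = 66
  U = 100 − 6·142 − 6·66 = -1148
  X = 251 + 4·(-1148) = -4341
  C = 256 + 6·66 = 652
ΔC = 652 − 856 = -204; ΔX = -4341 − (-4701) = 360
Score = (-5)·(-204) + 1·360 = 1380

1380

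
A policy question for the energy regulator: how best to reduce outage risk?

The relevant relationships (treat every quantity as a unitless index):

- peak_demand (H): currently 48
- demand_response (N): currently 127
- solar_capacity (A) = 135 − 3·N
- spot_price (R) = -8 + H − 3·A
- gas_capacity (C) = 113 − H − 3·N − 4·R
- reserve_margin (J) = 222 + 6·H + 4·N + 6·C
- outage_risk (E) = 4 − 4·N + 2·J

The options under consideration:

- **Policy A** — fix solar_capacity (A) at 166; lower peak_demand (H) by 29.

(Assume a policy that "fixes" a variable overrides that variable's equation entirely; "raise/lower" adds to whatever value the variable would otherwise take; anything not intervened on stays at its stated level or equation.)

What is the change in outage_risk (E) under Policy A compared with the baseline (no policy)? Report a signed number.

60720

Baseline:
  H = 48
  N = 127
  A = 135 − 3·127 = -246
  R = -8 + 48 − 3·(-246) = 778
  C = 113 − 48 − 3·127 − 4·778 = -3428
  J = 222 + 6·48 + 4·127 + 6·(-3428) = -19550
  E = 4 − 4·127 + 2·(-19550) = -39604
Policy A (A := 166, H − 29):
  H = 48 − 29 = 19
  N = 127
  A = 166
  R = -8 + 19 − 3·166 = -487
  C = 113 − 19 − 3·127 − 4·(-487) = 1661
  J = 222 + 6·19 + 4·127 + 6·1661 = 10810
  E = 4 − 4·127 + 2·10810 = 21116
Change in E: 21116 − (-39604) = 60720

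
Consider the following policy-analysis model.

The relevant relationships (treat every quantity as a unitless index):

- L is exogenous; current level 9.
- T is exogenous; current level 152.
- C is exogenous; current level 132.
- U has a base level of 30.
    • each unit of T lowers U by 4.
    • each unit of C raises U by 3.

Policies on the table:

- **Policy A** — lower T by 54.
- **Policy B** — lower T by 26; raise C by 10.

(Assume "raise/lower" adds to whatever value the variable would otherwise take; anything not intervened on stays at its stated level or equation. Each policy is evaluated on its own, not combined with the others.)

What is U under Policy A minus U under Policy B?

82

Policy A (T − 54):
  T = 152 − 54 = 98
  C = 132
  U = 30 − 4·98 + 3·132 = 34
Policy B (T − 26, C + 10):
  T = 152 − 26 = 126
  C = 132 + 10 = 142
  U = 30 − 4·126 + 3·142 = -48
U: 34 − (-48) = 82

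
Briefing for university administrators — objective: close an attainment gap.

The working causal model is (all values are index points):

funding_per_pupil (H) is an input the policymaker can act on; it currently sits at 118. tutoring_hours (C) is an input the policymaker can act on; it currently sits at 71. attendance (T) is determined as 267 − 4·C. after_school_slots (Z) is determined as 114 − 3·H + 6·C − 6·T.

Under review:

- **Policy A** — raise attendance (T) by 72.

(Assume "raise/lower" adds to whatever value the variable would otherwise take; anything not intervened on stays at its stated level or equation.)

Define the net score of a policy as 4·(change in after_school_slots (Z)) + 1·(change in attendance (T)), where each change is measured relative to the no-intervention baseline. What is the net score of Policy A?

Baseline:
  H = 118
  C = 71
  T = 267 − 4·71 = -17
  Z = 114 − 3·118 + 6·71 − 6·(-17) = 288
Policy A (T + 72):
  H = 118
  C = 71
  T = 267 − 4·71 (+72 from intervention) = 55
  Z = 114 − 3·118 + 6·71 − 6·55 = -144
ΔZ = -144 − 288 = -432; ΔT = 55 − (-17) = 72
Score = 4·(-432) + 1·72 = -1656

-1656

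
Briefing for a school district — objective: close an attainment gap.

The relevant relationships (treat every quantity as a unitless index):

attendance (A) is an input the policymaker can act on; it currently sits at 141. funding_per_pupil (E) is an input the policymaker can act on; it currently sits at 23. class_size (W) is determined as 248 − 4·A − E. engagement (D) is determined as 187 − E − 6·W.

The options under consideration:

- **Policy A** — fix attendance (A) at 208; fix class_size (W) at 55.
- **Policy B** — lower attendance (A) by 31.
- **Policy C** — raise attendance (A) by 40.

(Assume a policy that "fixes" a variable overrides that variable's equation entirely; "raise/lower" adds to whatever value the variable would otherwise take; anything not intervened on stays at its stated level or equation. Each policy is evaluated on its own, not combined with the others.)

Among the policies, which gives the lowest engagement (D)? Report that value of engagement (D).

-166

Policy A (A := 208, W := 55):
  A = 208
  E = 23
  W = 55
  D = 187 − 23 − 6·55 = -166
Policy B (A − 31):
  A = 141 − 31 = 110
  E = 23
  W = 248 − 4·110 − 23 = -215
  D = 187 − 23 − 6·(-215) = 1454
Policy C (A + 40):
  A = 141 + 40 = 181
  E = 23
  W = 248 − 4·181 − 23 = -499
  D = 187 − 23 − 6·(-499) = 3158
Comparing — Policy A: D=-166, Policy B: D=1454, Policy C: D=3158. Lowest is -166 (Policy A).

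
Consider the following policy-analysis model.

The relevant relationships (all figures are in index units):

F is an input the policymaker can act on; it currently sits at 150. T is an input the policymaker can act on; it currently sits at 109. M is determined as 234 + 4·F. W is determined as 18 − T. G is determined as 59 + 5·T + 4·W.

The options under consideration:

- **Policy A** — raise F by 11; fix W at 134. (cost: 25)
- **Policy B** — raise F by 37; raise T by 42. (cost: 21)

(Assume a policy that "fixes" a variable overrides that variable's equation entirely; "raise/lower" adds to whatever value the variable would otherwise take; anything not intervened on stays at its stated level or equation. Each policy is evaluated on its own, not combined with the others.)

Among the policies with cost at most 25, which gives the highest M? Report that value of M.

982

Policy A (F + 11, W := 134):
  F = 150 + 11 = 161
  M = 234 + 4·161 = 878
Policy B (F + 37, T + 42):
  F = 150 + 37 = 187
  M = 234 + 4·187 = 982
Comparing — Policy A: M=878, Policy B: M=982. Highest is 982 (Policy B).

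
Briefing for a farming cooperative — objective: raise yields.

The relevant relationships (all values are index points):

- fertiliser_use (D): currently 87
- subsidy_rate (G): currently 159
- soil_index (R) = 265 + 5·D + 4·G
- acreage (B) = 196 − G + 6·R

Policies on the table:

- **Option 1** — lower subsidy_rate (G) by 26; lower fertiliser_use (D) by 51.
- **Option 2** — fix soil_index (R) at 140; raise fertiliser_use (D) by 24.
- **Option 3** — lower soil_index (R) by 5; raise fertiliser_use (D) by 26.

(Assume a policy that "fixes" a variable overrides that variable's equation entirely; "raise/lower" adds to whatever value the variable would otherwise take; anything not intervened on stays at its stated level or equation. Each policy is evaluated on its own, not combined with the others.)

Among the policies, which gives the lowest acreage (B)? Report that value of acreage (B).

Option 1 (G − 26, D − 51):
  D = 87 − 51 = 36
  G = 159 − 26 = 133
  R = 265 + 5·36 + 4·133 = 977
  B = 196 − 133 + 6·977 = 5925
Option 2 (R := 140, D + 24):
  D = 87 + 24 = 111
  G = 159
  R = 140
  B = 196 − 159 + 6·140 = 877
Option 3 (R − 5, D + 26):
  D = 87 + 26 = 113
  G = 159
  R = 265 + 5·113 + 4·159 (−5 from intervention) = 1461
  B = 196 − 159 + 6·1461 = 8803
Comparing — Option 1: B=5925, Option 2: B=877, Option 3: B=8803. Lowest is 877 (Option 2).

877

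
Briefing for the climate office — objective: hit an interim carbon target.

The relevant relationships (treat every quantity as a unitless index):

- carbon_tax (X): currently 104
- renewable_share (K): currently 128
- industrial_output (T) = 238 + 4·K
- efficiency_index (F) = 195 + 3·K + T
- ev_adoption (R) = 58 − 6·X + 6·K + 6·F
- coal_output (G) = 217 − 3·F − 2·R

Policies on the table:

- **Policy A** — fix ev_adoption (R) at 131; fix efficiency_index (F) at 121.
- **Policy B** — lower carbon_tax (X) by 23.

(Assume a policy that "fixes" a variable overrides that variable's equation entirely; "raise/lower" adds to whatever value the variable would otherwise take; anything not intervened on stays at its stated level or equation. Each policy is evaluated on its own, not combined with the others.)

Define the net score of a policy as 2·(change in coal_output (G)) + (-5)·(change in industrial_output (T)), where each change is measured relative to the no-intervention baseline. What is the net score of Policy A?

Baseline:
  X = 104
  K = 128
  T = 238 + 4·128 = 750
  F = 195 + 3·128 + 750 = 1329
  R = 58 − 6·104 + 6·128 + 6·1329 = 8176
  G = 217 − 3·1329 − 2·8176 = -20122
Policy A (R := 131, F := 121):
  X = 104
  K = 128
  T = 238 + 4·128 = 750
  F = 121
  R = 131
  G = 217 − 3·121 − 2·131 = -408
ΔG = -408 − (-20122) = 19714; ΔT = 750 − 750 = 0
Score = 2·19714 + (-5)·0 = 39428

39428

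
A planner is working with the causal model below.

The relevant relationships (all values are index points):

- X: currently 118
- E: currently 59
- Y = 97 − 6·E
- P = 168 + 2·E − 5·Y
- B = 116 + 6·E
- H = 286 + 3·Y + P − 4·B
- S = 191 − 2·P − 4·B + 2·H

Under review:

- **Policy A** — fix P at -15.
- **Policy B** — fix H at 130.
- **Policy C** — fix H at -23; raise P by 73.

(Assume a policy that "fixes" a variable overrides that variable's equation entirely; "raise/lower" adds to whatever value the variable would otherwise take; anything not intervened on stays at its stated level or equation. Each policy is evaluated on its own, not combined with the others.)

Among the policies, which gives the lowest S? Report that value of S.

Policy A (P := -15):
  E = 59
  Y = 97 − 6·59 = -257
  P = -15
  B = 116 + 6·59 = 470
  H = 286 + 3·(-257) + (-15) − 4·470 = -2380
  S = 191 − 2·(-15) − 4·470 + 2·(-2380) = -6419
Policy B (H := 130):
  E = 59
  Y = 97 − 6·59 = -257
  P = 168 + 2·59 − 5·(-257) = 1571
  B = 116 + 6·59 = 470
  H = 130
  S = 191 − 2·1571 − 4·470 + 2·130 = -4571
Policy C (H := -23, P + 73):
  E = 59
  Y = 97 − 6·59 = -257
  P = 168 + 2·59 − 5·(-257) (+73 from intervention) = 1644
  B = 116 + 6·59 = 470
  H = -23
  S = 191 − 2·1644 − 4·470 + 2·(-23) = -5023
Comparing — Policy A: S=-6419, Policy B: S=-4571, Policy C: S=-5023. Lowest is -6419 (Policy A).

-6419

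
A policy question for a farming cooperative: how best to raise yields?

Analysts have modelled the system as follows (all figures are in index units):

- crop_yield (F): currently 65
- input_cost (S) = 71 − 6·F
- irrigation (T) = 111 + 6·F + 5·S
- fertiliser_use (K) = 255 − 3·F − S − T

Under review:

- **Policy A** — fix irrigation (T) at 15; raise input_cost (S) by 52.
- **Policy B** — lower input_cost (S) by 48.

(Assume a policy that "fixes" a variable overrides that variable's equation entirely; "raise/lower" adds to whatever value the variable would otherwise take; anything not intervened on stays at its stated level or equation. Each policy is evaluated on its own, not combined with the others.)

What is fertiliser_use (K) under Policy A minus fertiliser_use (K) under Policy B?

Policy A (T := 15, S + 52):
  F = 65
  S = 71 − 6·65 (+52 from intervention) = -267
  T = 15
  K = 255 − 3·65 − (-267) − 15 = 312
Policy B (S − 48):
  F = 65
  S = 71 − 6·65 (−48 from intervention) = -367
  T = 111 + 6·65 + 5·(-367) = -1334
  K = 255 − 3·65 − (-367) − (-1334) = 1761
K: 312 − 1761 = -1449

-1449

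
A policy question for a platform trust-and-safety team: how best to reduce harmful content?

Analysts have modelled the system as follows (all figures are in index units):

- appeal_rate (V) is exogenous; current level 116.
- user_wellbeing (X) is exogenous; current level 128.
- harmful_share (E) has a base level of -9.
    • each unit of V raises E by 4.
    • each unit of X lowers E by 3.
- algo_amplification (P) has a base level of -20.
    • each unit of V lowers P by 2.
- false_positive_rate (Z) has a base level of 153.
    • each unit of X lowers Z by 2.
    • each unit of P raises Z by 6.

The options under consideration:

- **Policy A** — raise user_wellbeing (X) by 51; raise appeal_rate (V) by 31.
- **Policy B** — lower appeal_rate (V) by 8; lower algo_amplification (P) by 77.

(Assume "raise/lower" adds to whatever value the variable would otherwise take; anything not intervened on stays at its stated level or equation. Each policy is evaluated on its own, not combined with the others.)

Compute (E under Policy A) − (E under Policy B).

3

Policy A (X + 51, V + 31):
  V = 116 + 31 = 147
  X = 128 + 51 = 179
  E = -9 + 4·147 − 3·179 = 42
Policy B (V − 8, P − 77):
  V = 116 − 8 = 108
  X = 128
  E = -9 + 4·108 − 3·128 = 39
E: 42 − 39 = 3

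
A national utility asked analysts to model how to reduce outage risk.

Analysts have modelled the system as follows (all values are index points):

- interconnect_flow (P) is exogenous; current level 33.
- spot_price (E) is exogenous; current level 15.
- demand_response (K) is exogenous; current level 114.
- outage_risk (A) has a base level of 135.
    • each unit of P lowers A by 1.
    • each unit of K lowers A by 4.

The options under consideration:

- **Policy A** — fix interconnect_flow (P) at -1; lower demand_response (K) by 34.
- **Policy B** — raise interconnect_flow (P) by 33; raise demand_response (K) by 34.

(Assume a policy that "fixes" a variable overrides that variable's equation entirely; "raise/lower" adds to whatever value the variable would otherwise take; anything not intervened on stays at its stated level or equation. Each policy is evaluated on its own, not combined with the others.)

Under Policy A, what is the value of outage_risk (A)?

-184

Policy A (P := -1, K − 34):
  P = -1
  K = 114 − 34 = 80
  A = 135 − (-1) − 4·80 = -184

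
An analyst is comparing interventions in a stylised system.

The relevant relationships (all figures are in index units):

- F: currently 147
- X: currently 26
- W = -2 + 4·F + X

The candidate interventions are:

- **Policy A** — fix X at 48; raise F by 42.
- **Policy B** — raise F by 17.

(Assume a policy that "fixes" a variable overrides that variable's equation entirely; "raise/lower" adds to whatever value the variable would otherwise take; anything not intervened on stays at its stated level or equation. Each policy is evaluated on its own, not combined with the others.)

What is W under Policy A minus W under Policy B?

Policy A (X := 48, F + 42):
  F = 147 + 42 = 189
  X = 48
  W = -2 + 4·189 + 48 = 802
Policy B (F + 17):
  F = 147 + 17 = 164
  X = 26
  W = -2 + 4·164 + 26 = 680
W: 802 − 680 = 122

122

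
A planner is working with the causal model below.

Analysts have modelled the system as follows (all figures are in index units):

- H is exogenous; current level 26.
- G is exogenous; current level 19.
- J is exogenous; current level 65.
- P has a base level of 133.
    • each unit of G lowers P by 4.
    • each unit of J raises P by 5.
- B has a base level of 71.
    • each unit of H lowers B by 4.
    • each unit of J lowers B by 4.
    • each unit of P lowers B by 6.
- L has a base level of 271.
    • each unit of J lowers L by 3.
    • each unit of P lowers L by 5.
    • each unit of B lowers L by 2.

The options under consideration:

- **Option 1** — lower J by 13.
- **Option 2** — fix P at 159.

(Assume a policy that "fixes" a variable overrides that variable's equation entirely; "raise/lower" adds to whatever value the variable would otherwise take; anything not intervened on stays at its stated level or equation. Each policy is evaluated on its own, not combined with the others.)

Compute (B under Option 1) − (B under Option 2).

-896

Option 1 (J − 13):
  H = 26
  G = 19
  J = 65 − 13 = 52
  P = 133 − 4·19 + 5·52 = 317
  B = 71 − 4·26 − 4·52 − 6·317 = -2143
Option 2 (P := 159):
  H = 26
  G = 19
  J = 65
  P = 159
  B = 71 − 4·26 − 4·65 − 6·159 = -1247
B: -2143 − (-1247) = -896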